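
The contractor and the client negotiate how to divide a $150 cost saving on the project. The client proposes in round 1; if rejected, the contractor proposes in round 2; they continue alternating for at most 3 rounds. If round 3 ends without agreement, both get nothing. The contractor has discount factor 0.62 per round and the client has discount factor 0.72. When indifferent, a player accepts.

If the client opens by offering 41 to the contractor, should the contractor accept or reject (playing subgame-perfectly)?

Round 3 (the client proposes): rejection yields 0 for the contractor; the client offers 0 and keeps 150.
Round 2 (the contractor proposes): the client can get 150 next round, worth 0.72 × 150 = 108 now, so the contractor offers 108, keeping 42.
So by rejecting in round 1, the contractor gets 42 next round, worth 0.62 × 42 = 26.04 now.
Offer 41 ≥ 26.04, so the contractor accepts.

Accept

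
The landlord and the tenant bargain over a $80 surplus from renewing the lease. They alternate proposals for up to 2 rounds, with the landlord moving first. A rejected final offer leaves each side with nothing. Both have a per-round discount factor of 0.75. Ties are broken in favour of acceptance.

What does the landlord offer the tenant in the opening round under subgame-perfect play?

60

Round 2 (the tenant proposes): rejection yields 0 for the landlord; the tenant offers 0 and keeps 80.
Round 1 (the landlord proposes): the tenant can get 80 next round, worth 0.75 × 80 = 60 now, so the landlord offers 60, keeping 20.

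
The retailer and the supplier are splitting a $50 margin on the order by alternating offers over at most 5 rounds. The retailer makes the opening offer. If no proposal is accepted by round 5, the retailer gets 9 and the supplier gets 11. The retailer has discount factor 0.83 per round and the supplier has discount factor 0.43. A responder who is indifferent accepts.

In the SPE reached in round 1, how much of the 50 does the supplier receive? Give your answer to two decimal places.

Round 5 (the retailer proposes): the supplier gets 11 if talks fail, so the retailer offers 11 and keeps 39.
Round 4 (the supplier proposes): the retailer can get 39 next round, worth 0.83 × 39 = 32.37 now; the supplier offers that and keeps 17.63.
Round 3 (the retailer proposes): the supplier can get 17.63 next round, worth 0.43 × 17.63 = 7.5809 now. The retailer offers 7.5809 and keeps 50 − 7.5809 = 42.4191.
Round 2 (the supplier proposes): the retailer can get 42.4191 next round, worth 0.83 × 42.4191 = 35.207853 now, so the supplier offers 35.207853, keeping 14.792147.
Round 1 (the retailer proposes): the supplier can get 14.792147 next round, worth 0.43 × 14.792147 = 6.36062321 now. The retailer offers 6.36062321 and keeps 50 − 6.36062321 = 43.63937679.

6.36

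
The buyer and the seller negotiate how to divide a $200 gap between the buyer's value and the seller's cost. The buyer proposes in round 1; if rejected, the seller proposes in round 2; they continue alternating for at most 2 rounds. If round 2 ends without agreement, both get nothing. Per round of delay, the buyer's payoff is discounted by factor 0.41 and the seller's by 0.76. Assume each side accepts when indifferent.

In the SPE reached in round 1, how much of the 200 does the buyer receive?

Round 2 (the seller proposes): rejection yields 0 for the buyer; the seller offers 0 and keeps 200.
Round 1 (the buyer proposes): the seller can get 200 next round, worth 0.76 × 200 = 152 now, so the buyer offers 152, keeping 48.

48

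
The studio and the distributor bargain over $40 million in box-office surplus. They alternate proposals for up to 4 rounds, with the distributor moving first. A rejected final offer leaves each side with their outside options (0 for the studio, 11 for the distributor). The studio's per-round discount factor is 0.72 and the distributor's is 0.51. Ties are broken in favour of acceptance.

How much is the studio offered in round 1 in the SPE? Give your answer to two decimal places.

21.78

By backward induction:
Round 4 (the studio proposes): the distributor gets 11 if talks fail, so the studio offers 11 and keeps 29.
Round 3 (the distributor proposes): the studio can get 29 next round, worth 0.72 × 29 = 20.88 now; the distributor offers that and keeps 19.12.
Round 2 (the studio proposes): the distributor can get 19.12 next round, worth 0.51 × 19.12 = 9.7512 now. The studio offers 9.7512 and keeps 40 − 9.7512 = 30.2488.
Round 1 (the distributor proposes): the studio can get 30.2488 next round, worth 0.72 × 30.2488 = 21.779136 now; the distributor offers that and keeps 18.220864.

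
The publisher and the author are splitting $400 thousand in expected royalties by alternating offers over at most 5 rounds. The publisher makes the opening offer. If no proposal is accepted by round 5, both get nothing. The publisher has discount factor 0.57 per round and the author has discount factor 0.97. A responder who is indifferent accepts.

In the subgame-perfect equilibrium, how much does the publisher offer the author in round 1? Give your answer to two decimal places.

Round 5 (the publisher proposes): rejection yields 0 for the author; the publisher offers 0 and keeps 400.
Round 4 (the author proposes): the publisher can get 400 next round, worth 0.57 × 400 = 228 now; the author offers that and keeps 172.
Round 3 (the publisher proposes): the author can get 172 next round, worth 0.97 × 172 = 166.84 now, so the publisher offers 166.84, keeping 233.16.
Round 2 (the author proposes): the publisher can get 233.16 next round, worth 0.57 × 233.16 = 132.9012 now; the author offers that and keeps 267.0988.
Round 1 (the publisher proposes): the author can get 267.0988 next round, worth 0.97 × 267.0988 = 259.085836 now; the publisher offers that and keeps 140.914164.

259.09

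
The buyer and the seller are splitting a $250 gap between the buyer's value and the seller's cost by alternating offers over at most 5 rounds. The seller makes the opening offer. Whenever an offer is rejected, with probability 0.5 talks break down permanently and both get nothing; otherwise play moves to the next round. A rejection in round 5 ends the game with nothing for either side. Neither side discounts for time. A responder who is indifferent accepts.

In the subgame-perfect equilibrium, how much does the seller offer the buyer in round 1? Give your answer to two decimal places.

By backward induction:
Round 5 (the seller proposes): the buyer will accept anything ≥ 0, so the seller offers 0 and keeps 250.
Round 4 (the buyer proposes): rejecting gives the seller an expected 0.5 × 250 = 125, so the buyer offers 125, keeping 125.
Round 3 (the seller proposes): rejecting gives the buyer an expected 0.5 × 125 = 62.5, so the seller offers 62.5, keeping 187.5.
Round 2 (the buyer proposes): rejecting gives the seller an expected 0.5 × 187.5 = 93.75. The buyer offers 93.75 and keeps 250 − 93.75 = 156.25.
Round 1 (the seller proposes): rejecting gives the buyer an expected 0.5 × 156.25 = 78.125; the seller offers that and keeps 171.875.

78.13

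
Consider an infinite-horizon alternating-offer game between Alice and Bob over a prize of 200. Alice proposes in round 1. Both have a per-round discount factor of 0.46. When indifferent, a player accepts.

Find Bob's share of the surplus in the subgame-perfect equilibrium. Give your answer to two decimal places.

When Alice proposes, Bob accepts any offer worth at least 0.46 times what Bob would get by proposing next round; and vice versa.
This gives x = 200 − 0.46y and y = 200 − 0.46x, where x and y are each side's share when it proposes.
Hence (1 − 0.46·0.46)x = 200(1 − 0.46), i.e. 0.7884·x = 108.
x ≈ 136.9863; Bob's share is 200 − x ≈ 63.0137.

63.01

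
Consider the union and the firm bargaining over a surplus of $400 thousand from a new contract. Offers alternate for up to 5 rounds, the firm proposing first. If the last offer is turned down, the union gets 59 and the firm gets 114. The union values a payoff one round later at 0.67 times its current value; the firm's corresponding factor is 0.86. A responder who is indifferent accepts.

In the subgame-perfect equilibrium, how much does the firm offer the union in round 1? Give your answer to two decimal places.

Round 5 (the firm proposes): the union gets 59 if talks fail, so the firm offers 59 and keeps 341.
Round 4 (the union proposes): the firm can get 341 next round, worth 0.86 × 341 = 293.26 now, so the union offers 293.26, keeping 106.74.
Round 3 (the firm proposes): the union can get 106.74 next round, worth 0.67 × 106.74 = 71.5158 now; the firm offers that and keeps 328.4842.
Round 2 (the union proposes): the firm can get 328.4842 next round, worth 0.86 × 328.4842 = 282.496412 now, so the union offers 282.496412, keeping 117.503588.
Round 1 (the firm proposes): the union can get 117.503588 next round, worth 0.67 × 117.503588 = 78.72740396 now. The firm offers 78.72740396 and keeps 400 − 78.72740396 = 321.27259604.

78.73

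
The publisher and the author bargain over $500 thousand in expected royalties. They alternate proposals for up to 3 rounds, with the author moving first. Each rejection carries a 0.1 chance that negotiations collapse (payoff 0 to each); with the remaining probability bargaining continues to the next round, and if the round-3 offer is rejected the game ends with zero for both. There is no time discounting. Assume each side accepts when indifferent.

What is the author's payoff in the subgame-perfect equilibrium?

455

Round 3 (the author proposes): the publisher will accept anything ≥ 0, so the author offers 0 and keeps 500.
Round 2 (the publisher proposes): rejecting gives the author an expected 0.9 × 500 = 450; the publisher offers that and keeps 50.
Round 1 (the author proposes): rejecting gives the publisher an expected 0.9 × 50 = 45, so the author offers 45, keeping 455.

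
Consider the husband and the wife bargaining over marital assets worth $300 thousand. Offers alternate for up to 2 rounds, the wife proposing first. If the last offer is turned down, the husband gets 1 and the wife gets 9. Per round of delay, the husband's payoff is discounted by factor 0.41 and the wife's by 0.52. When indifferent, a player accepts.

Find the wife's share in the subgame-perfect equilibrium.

Round 2 (the husband proposes): the wife gets 9 if talks fail, so the husband offers 9 and keeps 291.
Round 1 (the wife proposes): the husband can get 291 next round, worth 0.41 × 291 = 119.31 now, so the wife offers 119.31, keeping 180.69.

180.69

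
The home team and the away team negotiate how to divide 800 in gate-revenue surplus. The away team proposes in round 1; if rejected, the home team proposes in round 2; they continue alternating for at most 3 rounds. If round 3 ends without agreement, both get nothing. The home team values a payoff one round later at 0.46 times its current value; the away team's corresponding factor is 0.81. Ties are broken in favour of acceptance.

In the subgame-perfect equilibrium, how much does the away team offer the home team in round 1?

Round 3 (the away team proposes): rejection yields 0 for the home team; the away team offers 0 and keeps 800.
Round 2 (the home team proposes): the away team can get 800 next round, worth 0.81 × 800 = 648 now. The home team offers 648 and keeps 800 − 648 = 152.
Round 1 (the away team proposes): the home team can get 152 next round, worth 0.46 × 152 = 69.92 now. The away team offers 69.92 and keeps 800 − 69.92 = 730.08.

69.92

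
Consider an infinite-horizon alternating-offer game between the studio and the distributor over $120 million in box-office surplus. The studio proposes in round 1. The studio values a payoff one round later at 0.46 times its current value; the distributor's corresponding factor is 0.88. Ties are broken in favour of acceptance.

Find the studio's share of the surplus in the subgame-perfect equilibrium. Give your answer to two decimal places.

24.19

When the studio proposes, the distributor accepts any offer worth at least 0.88 times what the distributor would get by proposing next round; and vice versa.
This gives x = 120 − 0.88y and y = 120 − 0.46x, where x and y are each side's share when it proposes.
Hence (1 − 0.88·0.46)x = 120(1 − 0.88), i.e. 0.5952·x = 14.4.
x ≈ 24.1935; the distributor's share is 120 − x ≈ 95.8065.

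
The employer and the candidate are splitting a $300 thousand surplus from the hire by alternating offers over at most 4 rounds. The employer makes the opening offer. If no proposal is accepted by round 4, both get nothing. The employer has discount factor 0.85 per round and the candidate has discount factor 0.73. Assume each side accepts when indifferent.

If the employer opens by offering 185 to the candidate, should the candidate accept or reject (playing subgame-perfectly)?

Accept

Round 4 (the candidate proposes): the employer will accept anything ≥ 0, so the candidate offers 0 and keeps 300.
Round 3 (the employer proposes): the candidate can get 300 next round, worth 0.73 × 300 = 219 now. The employer offers 219 and keeps 300 − 219 = 81.
Round 2 (the candidate proposes): the employer can get 81 next round, worth 0.85 × 81 = 68.85 now, so the candidate offers 68.85, keeping 231.15.
So by rejecting in round 1, the candidate gets 231.15 next round, worth 0.73 × 231.15 = 168.7395 now.
Offer 185 ≥ 168.7395, so the candidate accepts.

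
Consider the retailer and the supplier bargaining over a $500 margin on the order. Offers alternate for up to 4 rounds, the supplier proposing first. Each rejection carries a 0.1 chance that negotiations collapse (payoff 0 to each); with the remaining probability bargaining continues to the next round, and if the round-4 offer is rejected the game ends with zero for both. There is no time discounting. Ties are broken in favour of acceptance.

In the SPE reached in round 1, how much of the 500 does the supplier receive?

90.5

By backward induction:
Round 4 (the retailer proposes): rejection yields 0 for the supplier; the retailer offers 0 and keeps 500.
Round 3 (the supplier proposes): rejecting gives the retailer an expected 0.9 × 500 = 450, so the supplier offers 450, keeping 50.
Round 2 (the retailer proposes): rejecting gives the supplier an expected 0.9 × 50 = 45; the retailer offers that and keeps 455.
Round 1 (the supplier proposes): rejecting gives the retailer an expected 0.9 × 455 = 409.5, so the supplier offers 409.5, keeping 90.5.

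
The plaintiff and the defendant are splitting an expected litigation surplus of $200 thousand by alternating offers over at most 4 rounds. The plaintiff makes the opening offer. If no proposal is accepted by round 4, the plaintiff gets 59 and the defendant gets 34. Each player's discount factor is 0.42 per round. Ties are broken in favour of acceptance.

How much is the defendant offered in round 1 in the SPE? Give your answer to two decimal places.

59.17

Round 4 (the defendant proposes): the plaintiff gets 59 if talks fail, so the defendant offers 59 and keeps 141.
Round 3 (the plaintiff proposes): the defendant can get 141 next round, worth 0.42 × 141 = 59.22 now. The plaintiff offers 59.22 and keeps 200 − 59.22 = 140.78.
Round 2 (the defendant proposes): the plaintiff can get 140.78 next round, worth 0.42 × 140.78 = 59.1276 now, so the defendant offers 59.1276, keeping 140.8724.
Round 1 (the plaintiff proposes): the defendant can get 140.8724 next round, worth 0.42 × 140.8724 = 59.166408 now, so the plaintiff offers 59.166408, keeping 140.833592.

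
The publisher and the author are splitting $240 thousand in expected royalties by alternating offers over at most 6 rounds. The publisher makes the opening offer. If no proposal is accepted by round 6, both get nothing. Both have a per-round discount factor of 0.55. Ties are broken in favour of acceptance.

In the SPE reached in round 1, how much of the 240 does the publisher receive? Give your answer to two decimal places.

Round 6 (the author proposes): the publisher will accept anything ≥ 0, so the author offers 0 and keeps 240.
Round 5 (the publisher proposes): the author can get 240 next round, worth 0.55 × 240 = 132 now; the publisher offers that and keeps 108.
Round 4 (the author proposes): the publisher can get 108 next round, worth 0.55 × 108 = 59.4 now, so the author offers 59.4, keeping 180.6.
Round 3 (the publisher proposes): the author can get 180.6 next round, worth 0.55 × 180.6 = 99.33 now; the publisher offers that and keeps 140.67.
Round 2 (the author proposes): the publisher can get 140.67 next round, worth 0.55 × 140.67 = 77.3685 now; the author offers that and keeps 162.6315.
Round 1 (the publisher proposes): the author can get 162.6315 next round, worth 0.55 × 162.6315 = 89.447325 now. The publisher offers 89.447325 and keeps 240 − 89.447325 = 150.552675.

150.55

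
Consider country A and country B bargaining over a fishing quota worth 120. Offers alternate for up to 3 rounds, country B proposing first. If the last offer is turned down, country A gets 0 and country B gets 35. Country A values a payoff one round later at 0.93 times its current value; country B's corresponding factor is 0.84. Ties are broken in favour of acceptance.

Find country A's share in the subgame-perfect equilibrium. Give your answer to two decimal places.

By backward induction:
Round 3 (country B proposes): country A will accept anything ≥ 0, so country B offers 0 and keeps 120.
Round 2 (country A proposes): country B can get 120 next round, worth 0.84 × 120 = 100.8 now; country A offers that and keeps 19.2.
Round 1 (country B proposes): country A can get 19.2 next round, worth 0.93 × 19.2 = 17.856 now, so country B offers 17.856, keeping 102.144.

17.86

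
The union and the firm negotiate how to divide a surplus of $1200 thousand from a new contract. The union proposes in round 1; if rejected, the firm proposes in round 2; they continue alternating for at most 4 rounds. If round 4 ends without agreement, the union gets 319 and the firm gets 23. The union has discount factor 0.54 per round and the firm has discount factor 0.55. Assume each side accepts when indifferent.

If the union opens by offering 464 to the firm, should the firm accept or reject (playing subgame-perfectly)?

Round 4 (the firm proposes): the union gets 319 if talks fail, so the firm offers 319 and keeps 881.
Round 3 (the union proposes): the firm can get 881 next round, worth 0.55 × 881 = 484.55 now; the union offers that and keeps 715.45.
Round 2 (the firm proposes): the union can get 715.45 next round, worth 0.54 × 715.45 = 386.343 now; the firm offers that and keeps 813.657.
So by rejecting in round 1, the firm gets 813.657 next round, worth 0.55 × 813.657 = 447.51135 now.
Offer 464 ≥ 447.51135, so the firm accepts.

Accept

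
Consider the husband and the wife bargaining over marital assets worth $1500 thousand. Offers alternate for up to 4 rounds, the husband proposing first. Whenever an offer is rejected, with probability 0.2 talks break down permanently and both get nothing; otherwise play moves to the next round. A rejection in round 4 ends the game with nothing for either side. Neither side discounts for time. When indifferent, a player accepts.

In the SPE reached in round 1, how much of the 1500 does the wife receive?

By backward induction:
Round 4 (the wife proposes): the husband will accept anything ≥ 0, so the wife offers 0 and keeps 1500.
Round 3 (the husband proposes): rejecting gives the wife an expected 0.8 × 1500 = 1200, so the husband offers 1200, keeping 300.
Round 2 (the wife proposes): rejecting gives the husband an expected 0.8 × 300 = 240; the wife offers that and keeps 1260.
Round 1 (the husband proposes): rejecting gives the wife an expected 0.8 × 1260 = 1008; the husband offers that and keeps 492.

1008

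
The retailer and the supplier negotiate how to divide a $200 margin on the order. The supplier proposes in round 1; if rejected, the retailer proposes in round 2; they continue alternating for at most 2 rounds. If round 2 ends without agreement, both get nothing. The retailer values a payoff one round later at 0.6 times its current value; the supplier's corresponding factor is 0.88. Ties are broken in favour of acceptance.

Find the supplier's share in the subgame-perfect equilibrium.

Round 2 (the retailer proposes): rejection yields 0 for the supplier; the retailer offers 0 and keeps 200.
Round 1 (the supplier proposes): the retailer can get 200 next round, worth 0.6 × 200 = 120 now; the supplier offers that and keeps 80.

80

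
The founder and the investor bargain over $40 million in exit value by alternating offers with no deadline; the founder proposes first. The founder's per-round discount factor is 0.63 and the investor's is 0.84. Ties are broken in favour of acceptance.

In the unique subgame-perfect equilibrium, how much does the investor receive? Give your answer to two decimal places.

When the founder proposes, the investor accepts any offer worth at least 0.84 times what the investor would get by proposing next round; and vice versa.
This gives x = 40 − 0.84y and y = 40 − 0.63x, where x and y are each side's share when it proposes.
Hence (1 − 0.84·0.63)x = 40(1 − 0.84), i.e. 0.4708·x = 6.4.
x ≈ 13.5939; the investor's share is 40 − x ≈ 26.4061.

26.41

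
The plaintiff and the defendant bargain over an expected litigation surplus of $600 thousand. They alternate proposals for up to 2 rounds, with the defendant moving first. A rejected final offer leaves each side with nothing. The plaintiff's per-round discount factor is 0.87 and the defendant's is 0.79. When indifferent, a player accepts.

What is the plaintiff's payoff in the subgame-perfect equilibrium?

Round 2 (the plaintiff proposes): rejection yields 0 for the defendant; the plaintiff offers 0 and keeps 600.
Round 1 (the defendant proposes): the plaintiff can get 600 next round, worth 0.87 × 600 = 522 now, so the defendant offers 522, keeping 78.

522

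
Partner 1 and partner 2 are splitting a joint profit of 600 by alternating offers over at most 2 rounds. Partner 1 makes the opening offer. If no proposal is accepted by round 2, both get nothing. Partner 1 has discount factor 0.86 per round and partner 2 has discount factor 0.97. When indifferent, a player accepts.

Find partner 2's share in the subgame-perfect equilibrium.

582

Solve by backward induction from round 2.
Round 2 (partner 2 proposes): rejection yields 0 for partner 1; partner 2 offers 0 and keeps 600.
Round 1 (partner 1 proposes): partner 2 can get 600 next round, worth 0.97 × 600 = 582 now, so partner 1 offers 582, keeping 18.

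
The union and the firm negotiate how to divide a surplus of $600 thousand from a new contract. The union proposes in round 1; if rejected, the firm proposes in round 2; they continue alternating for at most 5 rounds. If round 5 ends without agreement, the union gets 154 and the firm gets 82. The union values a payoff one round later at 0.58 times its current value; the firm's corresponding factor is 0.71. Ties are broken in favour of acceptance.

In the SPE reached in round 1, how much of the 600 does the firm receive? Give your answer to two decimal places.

266.50

Solve by backward induction from round 5.
Round 5 (the union proposes): the firm gets 82 if talks fail, so the union offers 82 and keeps 518.
Round 4 (the firm proposes): the union can get 518 next round, worth 0.58 × 518 = 300.44 now, so the firm offers 300.44, keeping 299.56.
Round 3 (the union proposes): the firm can get 299.56 next round, worth 0.71 × 299.56 = 212.6876 now. The union offers 212.6876 and keeps 600 − 212.6876 = 387.3124.
Round 2 (the firm proposes): the union can get 387.3124 next round, worth 0.58 × 387.3124 = 224.641192 now, so the firm offers 224.641192, keeping 375.358808.
Round 1 (the union proposes): the firm can get 375.358808 next round, worth 0.71 × 375.358808 = 266.50475368 now; the union offers that and keeps 333.49524632.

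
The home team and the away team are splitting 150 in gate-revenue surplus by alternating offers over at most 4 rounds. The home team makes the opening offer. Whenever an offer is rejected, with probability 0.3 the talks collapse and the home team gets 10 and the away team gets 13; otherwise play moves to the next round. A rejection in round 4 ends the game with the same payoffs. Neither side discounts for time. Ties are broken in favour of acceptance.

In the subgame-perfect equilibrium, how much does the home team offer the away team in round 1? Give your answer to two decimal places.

By backward induction:
Round 4 (the away team proposes): the home team gets 10 if talks fail, so the away team offers 10 and keeps 140.
Round 3 (the home team proposes): rejecting gives the away team an expected 0.7 × 140 + 0.3 × 13 = 101.9; the home team offers that and keeps 48.1.
Round 2 (the away team proposes): rejecting gives the home team an expected 0.7 × 48.1 + 0.3 × 10 = 36.67; the away team offers that and keeps 113.33.
Round 1 (the home team proposes): rejecting gives the away team an expected 0.7 × 113.33 + 0.3 × 13 = 83.231; the home team offers that and keeps 66.769.

83.23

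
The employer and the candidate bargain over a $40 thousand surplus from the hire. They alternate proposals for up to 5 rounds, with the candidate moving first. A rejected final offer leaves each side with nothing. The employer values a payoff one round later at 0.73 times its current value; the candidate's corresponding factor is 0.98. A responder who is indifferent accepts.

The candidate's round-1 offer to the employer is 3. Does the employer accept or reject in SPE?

Round 5 (the candidate proposes): rejection yields 0 for the employer; the candidate offers 0 and keeps 40.
Round 4 (the employer proposes): the candidate can get 40 next round, worth 0.98 × 40 = 39.2 now. The employer offers 39.2 and keeps 40 − 39.2 = 0.8.
Round 3 (the candidate proposes): the employer can get 0.8 next round, worth 0.73 × 0.8 = 0.584 now. The candidate offers 0.584 and keeps 40 − 0.584 = 39.416.
Round 2 (the employer proposes): the candidate can get 39.416 next round, worth 0.98 × 39.416 = 38.62768 now; the employer offers that and keeps 1.37232.
So by rejecting in round 1, the employer gets 1.37232 next round, worth 0.73 × 1.37232 = 1.0017936 now.
Offer 3 ≥ 1.0017936, so the employer accepts.

Accept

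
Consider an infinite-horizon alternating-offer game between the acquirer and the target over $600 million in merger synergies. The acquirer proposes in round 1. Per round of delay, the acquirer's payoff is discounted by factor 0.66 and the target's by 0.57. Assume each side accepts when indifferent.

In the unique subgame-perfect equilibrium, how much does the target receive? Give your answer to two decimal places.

186.41

In a stationary SPE each proposer offers the other exactly their discounted continuation value.
If the acquirer keeps x when proposing and the target keeps y when proposing, then x = 600 − 0.57y and y = 600 − 0.66x.
Solving: x = 600(1 − 0.57) / (1 − 0.66·0.57) = 258 / 0.6238 ≈ 413.5941.
The target gets 600 − 413.5941 ≈ 186.4059.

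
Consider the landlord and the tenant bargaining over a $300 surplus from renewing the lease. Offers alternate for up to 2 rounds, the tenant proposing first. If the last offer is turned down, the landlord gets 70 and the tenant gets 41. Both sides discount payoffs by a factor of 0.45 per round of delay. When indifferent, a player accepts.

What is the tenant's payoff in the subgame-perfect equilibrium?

183.45

Round 2 (the landlord proposes): the tenant gets 41 if talks fail, so the landlord offers 41 and keeps 259.
Round 1 (the tenant proposes): the landlord can get 259 next round, worth 0.45 × 259 = 116.55 now. The tenant offers 116.55 and keeps 300 − 116.55 = 183.45.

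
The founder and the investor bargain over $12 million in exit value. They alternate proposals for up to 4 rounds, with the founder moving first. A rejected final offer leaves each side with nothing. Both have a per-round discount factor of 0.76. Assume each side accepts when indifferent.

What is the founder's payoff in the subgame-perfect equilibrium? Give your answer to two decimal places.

4.54

Round 4 (the investor proposes): rejection yields 0 for the founder; the investor offers 0 and keeps 12.
Round 3 (the founder proposes): the investor can get 12 next round, worth 0.76 × 12 = 9.12 now; the founder offers that and keeps 2.88.
Round 2 (the investor proposes): the founder can get 2.88 next round, worth 0.76 × 2.88 = 2.1888 now. The investor offers 2.1888 and keeps 12 − 2.1888 = 9.8112.
Round 1 (the founder proposes): the investor can get 9.8112 next round, worth 0.76 × 9.8112 = 7.456512 now; the founder offers that and keeps 4.543488.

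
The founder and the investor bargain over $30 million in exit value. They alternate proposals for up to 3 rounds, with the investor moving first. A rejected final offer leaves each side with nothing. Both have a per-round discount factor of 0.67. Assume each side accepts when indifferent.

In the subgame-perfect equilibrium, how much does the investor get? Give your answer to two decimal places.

23.37

Round 3 (the investor proposes): rejection yields 0 for the founder; the investor offers 0 and keeps 30.
Round 2 (the founder proposes): the investor can get 30 next round, worth 0.67 × 30 = 20.1 now. The founder offers 20.1 and keeps 30 − 20.1 = 9.9.
Round 1 (the investor proposes): the founder can get 9.9 next round, worth 0.67 × 9.9 = 6.633 now, so the investor offers 6.633, keeping 23.367.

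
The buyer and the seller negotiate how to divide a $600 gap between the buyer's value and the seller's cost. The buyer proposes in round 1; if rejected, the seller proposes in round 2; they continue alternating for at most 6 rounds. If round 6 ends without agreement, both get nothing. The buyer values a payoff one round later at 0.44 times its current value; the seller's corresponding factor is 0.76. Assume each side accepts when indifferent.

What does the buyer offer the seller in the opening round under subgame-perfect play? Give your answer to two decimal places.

391.74

Round 6 (the seller proposes): the buyer will accept anything ≥ 0, so the seller offers 0 and keeps 600.
Round 5 (the buyer proposes): the seller can get 600 next round, worth 0.76 × 600 = 456 now, so the buyer offers 456, keeping 144.
Round 4 (the seller proposes): the buyer can get 144 next round, worth 0.44 × 144 = 63.36 now. The seller offers 63.36 and keeps 600 − 63.36 = 536.64.
Round 3 (the buyer proposes): the seller can get 536.64 next round, worth 0.76 × 536.64 = 407.8464 now. The buyer offers 407.8464 and keeps 600 − 407.8464 = 192.1536.
Round 2 (the seller proposes): the buyer can get 192.1536 next round, worth 0.44 × 192.1536 = 84.547584 now; the seller offers that and keeps 515.452416.
Round 1 (the buyer proposes): the seller can get 515.452416 next round, worth 0.76 × 515.452416 = 391.74383616 now, so the buyer offers 391.74383616, keeping 208.25616384.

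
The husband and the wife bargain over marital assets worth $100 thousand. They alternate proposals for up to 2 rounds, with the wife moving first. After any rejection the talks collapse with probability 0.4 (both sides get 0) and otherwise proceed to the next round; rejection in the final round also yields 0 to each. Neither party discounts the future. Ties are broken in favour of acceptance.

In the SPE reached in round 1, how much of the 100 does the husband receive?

60

Round 2 (the husband proposes): rejection yields 0 for the wife; the husband offers 0 and keeps 100.
Round 1 (the wife proposes): rejecting gives the husband an expected 0.6 × 100 = 60. The wife offers 60 and keeps 100 − 60 = 40.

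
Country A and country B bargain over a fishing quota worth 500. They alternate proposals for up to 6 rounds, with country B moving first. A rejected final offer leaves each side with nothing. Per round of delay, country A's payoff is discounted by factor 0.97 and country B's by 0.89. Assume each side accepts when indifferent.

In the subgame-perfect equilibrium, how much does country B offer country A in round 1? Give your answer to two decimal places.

460.87

Round 6 (country A proposes): country B will accept anything ≥ 0, so country A offers 0 and keeps 500.
Round 5 (country B proposes): country A can get 500 next round, worth 0.97 × 500 = 485 now, so country B offers 485, keeping 15.
Round 4 (country A proposes): country B can get 15 next round, worth 0.89 × 15 = 13.35 now; country A offers that and keeps 486.65.
Round 3 (country B proposes): country A can get 486.65 next round, worth 0.97 × 486.65 = 472.0505 now. Country B offers 472.0505 and keeps 500 − 472.0505 = 27.9495.
Round 2 (country A proposes): country B can get 27.9495 next round, worth 0.89 × 27.9495 = 24.875055 now. Country A offers 24.875055 and keeps 500 − 24.875055 = 475.124945.
Round 1 (country B proposes): country A can get 475.124945 next round, worth 0.97 × 475.124945 = 460.87119665 now. Country B offers 460.87119665 and keeps 500 − 460.87119665 = 39.12880335.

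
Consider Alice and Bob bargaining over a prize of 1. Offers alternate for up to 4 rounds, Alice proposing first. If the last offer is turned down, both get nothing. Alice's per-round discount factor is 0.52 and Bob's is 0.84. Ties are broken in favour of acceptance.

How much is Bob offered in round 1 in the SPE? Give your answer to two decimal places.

Solve by backward induction from round 4.
Round 4 (Bob proposes): rejection yields 0 for Alice; Bob offers 0 and keeps 1.
Round 3 (Alice proposes): Bob can get 1 next round, worth 0.84 × 1 = 0.84 now. Alice offers 0.84 and keeps 1 − 0.84 = 0.16.
Round 2 (Bob proposes): Alice can get 0.16 next round, worth 0.52 × 0.16 = 0.0832 now; Bob offers that and keeps 0.9168.
Round 1 (Alice proposes): Bob can get 0.9168 next round, worth 0.84 × 0.9168 = 0.770112 now, so Alice offers 0.770112, keeping 0.229888.

0.77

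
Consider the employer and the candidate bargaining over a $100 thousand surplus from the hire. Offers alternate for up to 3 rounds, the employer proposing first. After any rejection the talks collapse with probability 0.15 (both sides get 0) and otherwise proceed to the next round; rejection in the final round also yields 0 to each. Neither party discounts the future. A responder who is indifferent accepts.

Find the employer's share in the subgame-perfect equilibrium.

87.25

Round 3 (the employer proposes): rejection yields 0 for the candidate; the employer offers 0 and keeps 100.
Round 2 (the candidate proposes): rejecting gives the employer an expected 0.85 × 100 = 85; the candidate offers that and keeps 15.
Round 1 (the employer proposes): rejecting gives the candidate an expected 0.85 × 15 = 12.75; the employer offers that and keeps 87.25.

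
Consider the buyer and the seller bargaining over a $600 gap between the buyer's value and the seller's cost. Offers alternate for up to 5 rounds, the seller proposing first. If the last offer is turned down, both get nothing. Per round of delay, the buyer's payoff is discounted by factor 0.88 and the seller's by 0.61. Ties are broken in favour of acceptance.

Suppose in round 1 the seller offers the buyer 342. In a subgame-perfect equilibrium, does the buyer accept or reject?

Accept

Round 5 (the seller proposes): rejection yields 0 for the buyer; the seller offers 0 and keeps 600.
Round 4 (the buyer proposes): the seller can get 600 next round, worth 0.61 × 600 = 366 now; the buyer offers that and keeps 234.
Round 3 (the seller proposes): the buyer can get 234 next round, worth 0.88 × 234 = 205.92 now. The seller offers 205.92 and keeps 600 − 205.92 = 394.08.
Round 2 (the buyer proposes): the seller can get 394.08 next round, worth 0.61 × 394.08 = 240.3888 now. The buyer offers 240.3888 and keeps 600 − 240.3888 = 359.6112.
So by rejecting in round 1, the buyer gets 359.6112 next round, worth 0.88 × 359.6112 = 316.457856 now.
Offer 342 ≥ 316.457856, so the buyer accepts.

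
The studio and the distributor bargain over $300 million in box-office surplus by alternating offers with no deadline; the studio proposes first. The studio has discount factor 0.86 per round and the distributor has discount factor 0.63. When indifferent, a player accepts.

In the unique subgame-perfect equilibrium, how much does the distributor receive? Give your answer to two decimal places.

57.75

Let x be the studio's share when the studio proposes and y be the distributor's share when the distributor proposes.
The distributor accepts iff offered ≥ 0.63·y, so x = 300 − 0.63y. Symmetrically y = 300 − 0.86x.
Substituting: x = 300 − 0.63(300 − 0.86x), giving x(1 − 0.86·0.63) = 300(1 − 0.63).
So x = 300 × 0.37 / 0.4582 ≈ 242.2523, and the distributor receives 300 − x ≈ 57.7477.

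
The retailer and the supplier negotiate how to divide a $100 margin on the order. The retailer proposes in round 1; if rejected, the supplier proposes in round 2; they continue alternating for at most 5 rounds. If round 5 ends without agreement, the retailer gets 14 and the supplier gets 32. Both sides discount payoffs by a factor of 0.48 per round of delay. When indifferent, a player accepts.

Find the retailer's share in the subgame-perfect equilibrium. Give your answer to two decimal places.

67.59

Round 5 (the retailer proposes): the supplier gets 32 if talks fail, so the retailer offers 32 and keeps 68.
Round 4 (the supplier proposes): the retailer can get 68 next round, worth 0.48 × 68 = 32.64 now. The supplier offers 32.64 and keeps 100 − 32.64 = 67.36.
Round 3 (the retailer proposes): the supplier can get 67.36 next round, worth 0.48 × 67.36 = 32.3328 now, so the retailer offers 32.3328, keeping 67.6672.
Round 2 (the supplier proposes): the retailer can get 67.6672 next round, worth 0.48 × 67.6672 = 32.480256 now, so the supplier offers 32.480256, keeping 67.519744.
Round 1 (the retailer proposes): the supplier can get 67.519744 next round, worth 0.48 × 67.519744 = 32.40947712 now, so the retailer offers 32.40947712, keeping 67.59052288.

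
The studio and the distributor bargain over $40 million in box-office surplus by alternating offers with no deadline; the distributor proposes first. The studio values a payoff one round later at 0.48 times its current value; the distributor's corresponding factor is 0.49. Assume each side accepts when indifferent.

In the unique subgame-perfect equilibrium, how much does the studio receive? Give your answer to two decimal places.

Let x be the distributor's share when the distributor proposes and y be the studio's share when the studio proposes.
The studio accepts iff offered ≥ 0.48·y, so x = 40 − 0.48y. Symmetrically y = 40 − 0.49x.
Substituting: x = 40 − 0.48(40 − 0.49x), giving x(1 − 0.49·0.48) = 40(1 − 0.48).
So x = 40 × 0.52 / 0.7648 ≈ 27.1967, and the studio receives 40 − x ≈ 12.8033.

12.80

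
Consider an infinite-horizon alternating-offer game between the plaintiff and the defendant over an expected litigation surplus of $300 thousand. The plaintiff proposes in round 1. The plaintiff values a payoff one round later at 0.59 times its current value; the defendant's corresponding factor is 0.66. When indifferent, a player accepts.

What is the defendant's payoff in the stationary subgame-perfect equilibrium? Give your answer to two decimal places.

When the plaintiff proposes, the defendant accepts any offer worth at least 0.66 times what the defendant would get by proposing next round; and vice versa.
This gives x = 300 − 0.66y and y = 300 − 0.59x, where x and y are each side's share when it proposes.
Hence (1 − 0.66·0.59)x = 300(1 − 0.66), i.e. 0.6106·x = 102.
x ≈ 167.0488; the defendant's share is 300 − x ≈ 132.9512.

132.95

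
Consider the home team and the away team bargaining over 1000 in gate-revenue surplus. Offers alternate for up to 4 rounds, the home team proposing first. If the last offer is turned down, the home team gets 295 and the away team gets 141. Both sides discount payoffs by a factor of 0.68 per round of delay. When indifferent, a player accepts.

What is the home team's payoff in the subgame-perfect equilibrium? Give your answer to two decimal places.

560.73

By backward induction:
Round 4 (the away team proposes): the home team gets 295 if talks fail, so the away team offers 295 and keeps 705.
Round 3 (the home team proposes): the away team can get 705 next round, worth 0.68 × 705 = 479.4 now, so the home team offers 479.4, keeping 520.6.
Round 2 (the away team proposes): the home team can get 520.6 next round, worth 0.68 × 520.6 = 354.008 now. The away team offers 354.008 and keeps 1000 − 354.008 = 645.992.
Round 1 (the home team proposes): the away team can get 645.992 next round, worth 0.68 × 645.992 = 439.27456 now, so the home team offers 439.27456, keeping 560.72544.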